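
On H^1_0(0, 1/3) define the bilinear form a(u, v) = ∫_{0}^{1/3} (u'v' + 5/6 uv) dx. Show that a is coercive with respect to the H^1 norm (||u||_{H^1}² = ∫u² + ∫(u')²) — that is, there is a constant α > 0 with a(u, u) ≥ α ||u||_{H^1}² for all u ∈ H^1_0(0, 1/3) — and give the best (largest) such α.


α = (5 + 54*π^2)/(6*(1 + 9*π^2))

Coercivity of a(·,·) on H^1_0(0, 1/3) means a(u, u) ≥ α ||u||_{H^1}² for every u ∈ H^1_0.
The interval has length L = 1/3, and Poincaré/coercivity depend only on L. Here a(u, u) = ∫(u')² + (5/6)·∫u².
Here 0 < c = 5/6 < 1. The condition a(u,u) ≥ α||u||_{H^1}² reads (1−α)∫(u')² ≥ (α−c)∫u². Any admissible α is ≤ 1 (rapidly oscillating u have ∫u²/∫(u')² → 0), and α = 1 would force 0 ≥ (1−c)∫u², impossible since c < 1; so 1−α > 0. By the sharp Poincaré inequality on H^1_0 of an interval of length L, ∫(u')² ≥ (π/L)²∫u² with equality for the first sine mode sin(π(x−x₀)/L) (x₀ the left endpoint), so the inequality holds for all u iff (1−α)(π/L)² ≥ α − c, i.e. α ≤ ((π/L)² + c)/((π/L)² + 1) = (1 + c(L/π)²)/(1 + (L/π)²). With (π/L)² = 9*π^2 and c = 5/6, the largest admissible constant is α = ((π/L)² + c)/((π/L)² + 1).
Simplifying, α = (5 + 54*π^2)/(6*(1 + 9*π^2)).


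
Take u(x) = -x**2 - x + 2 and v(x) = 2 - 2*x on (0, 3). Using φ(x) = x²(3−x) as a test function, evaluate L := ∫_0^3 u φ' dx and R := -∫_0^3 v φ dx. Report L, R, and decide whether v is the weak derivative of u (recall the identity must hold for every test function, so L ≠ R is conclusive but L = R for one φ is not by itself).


LHS = 621/20, RHS = 54/5. No, v is not the weak derivative of u.

u(x) = -x**2 - x + 2, classical derivative u'(x) = -2*x - 1.
φ(x) = x²(3−x), so φ'(x) = 3*x*(2 - x).
Note φ(0) = φ(3) = 0, so the boundary term u·φ vanishes.
LHS = ∫_0^3 u(x) φ'(x) dx = ∫_0^3 (3*x^4 - 3*x^3 - 12*x^2 + 12*x) dx. Term by term:
  ∫_0^3 3*x^4 dx = 729/5;  ∫_0^3 -3*x^3 dx = -243/4;  ∫_0^3 -12*x^2 dx = -108;
  ∫_0^3 12*x dx = 54.
Sum: 729/5 − 243/4 − 108 + 54 = 621/20.
So LHS = 621/20.
∫_0^3 v(x) φ(x) dx = ∫_0^3 (2*x^4 - 8*x^3 + 6*x^2) dx. Term by term:
  ∫_0^3 2*x^4 dx = 486/5;  ∫_0^3 -8*x^3 dx = -162;  ∫_0^3 6*x^2 dx = 54.
Sum: 486/5 − 162 + 54 = -54/5.
So RHS = -∫_0^3 v(x) φ(x) dx = 54/5.
LHS − RHS = 81/4 ≠ 0, so the identity fails.
(For a valid weak derivative the identity must hold for EVERY test function, in particular this one. The failure shows v is NOT the weak derivative of u.)
Correct weak derivative would be u'(x) = -2*x - 1.


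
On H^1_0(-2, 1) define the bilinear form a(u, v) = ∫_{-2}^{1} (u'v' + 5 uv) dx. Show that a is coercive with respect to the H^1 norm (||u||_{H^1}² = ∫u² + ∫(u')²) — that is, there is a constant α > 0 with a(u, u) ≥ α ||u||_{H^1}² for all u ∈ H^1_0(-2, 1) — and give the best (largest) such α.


α = 1

Coercivity of a(·,·) on H^1_0(-2, 1) means a(u, u) ≥ α ||u||_{H^1}² for every u ∈ H^1_0.
The interval has length L = 3, and Poincaré/coercivity depend only on L. Here a(u, u) = ∫(u')² + (5)·∫u².
Here c = 5 ≥ 1, so a(u,u) = ∫(u')² + c∫u² ≥ ∫(u')² + ∫u² = ||u||_{H^1}², i.e. α = 1 works. No larger α is possible: a(u,u) ≥ α||u||_{H^1}² means (1−α)∫(u')² ≥ (α−c)∫u², and for the modes u_n = sin(nπ(x−x₀)/L) (x₀ the left endpoint) one has ∫u_n²/∫(u_n')² = (L/(nπ))² → 0, so a(u_n,u_n)/||u_n||_{H^1}² → 1. Hence the optimal constant is α = 1.
Therefore α = 1.


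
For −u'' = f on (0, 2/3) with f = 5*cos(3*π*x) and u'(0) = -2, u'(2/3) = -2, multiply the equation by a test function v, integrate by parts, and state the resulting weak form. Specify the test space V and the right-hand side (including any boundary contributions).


V = H^1(0, 2/3) (v unrestricted at boundary; u is determined up to an additive constant); weak form: ∫_0^2/3 u'v' dx = ∫_0^2/3 (5*cos(3*π*x)) v dx − 2·v(2/3) + 2·v(0) for all v ∈ V.

Multiply both sides by a test function v and integrate from 0 to 2/3:
  ∫_0^2/3 −u''(x) v(x) dx = ∫_0^2/3 f(x) v(x) dx.
Integrate the LHS by parts once:
  ∫_0^2/3 −u'' v dx = −[u'(x) v(x)]_0^2/3 + ∫_0^2/3 u'(x) v'(x) dx.
Thus ∫_0^2/3 u'(x) v'(x) dx = ∫_0^2/3 f(x) v(x) dx + [u'(x) v(x)]_0^2/3.
Choose V so that boundary terms are either known or forced to vanish.
u has inhomogeneous Neumann u'(0) = -2, u'(2/3) = -2. [u' v]_0^2/3 = (-2)·v(2/3) − (-2)·v(0) = − 2·v(2/3) + 2·v(0). Take V = H^1(0, 2/3); boundary term becomes part of RHS.
Weak formulation: find u (satisfying any essential BC) such that ∫_0^2/3 u'(x) v'(x) dx = ∫_0^2/3 f v dx − 2·v(2/3) + 2·v(0) for all v ∈ V (Neumann data are natural BCs: they enter the RHS as boundary terms).
Substituting f(x) = 5*cos(3*π*x), the right-hand side is ∫_0^2/3 (5*cos(3*π*x)) v dx − 2·v(2/3) + 2·v(0).
Compatibility check (pure Neumann): taking v ≡ 1 ∈ V gives 0 = ∫_0^2/3 f dx + (-2) − (-2), i.e. ∫_0^2/3 f dx must equal u'(0) − u'(2/3) = 0. Indeed ∫_0^2/3 (5*cos(3*π*x)) dx = 0, so the data are compatible. The solution is then unique only up to an additive constant (fix it e.g. by requiring ∫_0^2/3 u dx = 0).


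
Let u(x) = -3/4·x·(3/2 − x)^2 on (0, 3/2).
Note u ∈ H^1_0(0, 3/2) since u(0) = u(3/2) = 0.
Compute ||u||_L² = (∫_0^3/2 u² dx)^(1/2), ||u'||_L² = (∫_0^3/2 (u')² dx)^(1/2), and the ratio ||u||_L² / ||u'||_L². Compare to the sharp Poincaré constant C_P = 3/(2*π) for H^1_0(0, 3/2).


||u||_L² / ||u'||_L² = 3*sqrt(14)/28 < C_P = 3/(2*π).

u(x) = -3/4·x·(3/2 − x)^2, so u'(x) = -9*x^2/4 + 9*x/2 - 27/16.
u(x) = -3/4·x·(3/2 − x)^2 vanishes at x = 0 and x = 3/2, so u ∈ H^1_0(0, 3/2). Differentiate via the product rule and integrate the resulting polynomials term by term.
  ∫_0^3/2 u² dx = ∫_0^3/2 (9*x^6/16 - 27*x^5/8 + 243*x^4/32 - 243*x^3/32 + 729*x^2/256) dx. Term by term:
    ∫_0^3/2 9*x^6/16 dx = 19683/14336;  ∫_0^3/2 -27*x^5/8 dx = -6561/1024;  ∫_0^3/2 243*x^4/32 dx = 59049/5120;
    ∫_0^3/2 -243*x^3/32 dx = -19683/2048;  ∫_0^3/2 729*x^2/256 dx = 6561/2048.
  Sum: 19683/14336 − 6561/1024 + 59049/5120 − 19683/2048 + 6561/2048 = 6561/71680.
  ∫_0^3/2 (u')² dx = ∫_0^3/2 (81*x^4/16 - 81*x^3/4 + 891*x^2/32 - 243*x/16 + 729/256) dx. Term by term:
    ∫_0^3/2 81*x^4/16 dx = 19683/2560;  ∫_0^3/2 -81*x^3/4 dx = -6561/256;  ∫_0^3/2 891*x^2/32 dx = 8019/256;
    ∫_0^3/2 -243*x/16 dx = -2187/128;  ∫_0^3/2 729/256 dx = 2187/512.
  Sum: 19683/2560 − 6561/256 + 8019/256 − 2187/128 + 2187/512 = 729/1280.
∫_0^3/2 u² dx = 6561/71680, so ||u||_L² = 81*sqrt(70)/2240.
∫_0^3/2 (u')² dx = 729/1280, so ||u'||_L² = 27*sqrt(5)/80.
Ratio ||u||_L² / ||u'||_L² = 3*sqrt(14)/28.
Sharp Poincaré constant on H^1_0(0, 3/2) is C_P = L/π = 3/(2*π), achieved by sin(2*π/3·x).
A polynomial bump cannot attain the sharp Poincaré constant (only the first sine eigenfunction does), so the ratio is strictly less than C_P, consistent with ||u||_L² ≤ C_P ||u'||_L².


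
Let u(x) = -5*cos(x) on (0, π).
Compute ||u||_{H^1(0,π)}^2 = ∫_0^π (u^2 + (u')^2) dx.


||u||_{H^1(0,π)}^2 = 25*π

u'(x) = 5*sin(x).
Expand u² and (u')² and integrate term by term on (0, π), using: for integers n ≥ 1, ∫_0^π sin²(nx) dx = ∫_0^π cos²(nx) dx = π/2; for n ≠ n', ∫_0^π sin(nx)sin(n'x) dx = ∫_0^π cos(nx)cos(n'x) dx = 0; and by product-to-sum, ∫_0^π sin(nx)cos(n'x) dx = ½∫_0^π [sin((n+n')x) + sin((n−n')x)] dx, which is 0 when n+n' is even and 2n/(n²−n'²) when n+n' is odd (it need not vanish on (0, π)).
  u² squared terms: (-5)²·∫cos(x)² dx = 25·π/2 = 25*π/2.
  So ∫_0^π u² dx = 25*π/2.
  (u')² squared terms: (5)²·∫sin(x)² dx = 25·π/2 = 25*π/2.
  So ∫_0^π (u')² dx = 25*π/2.
||u||_{H^1}^2 = (25*π/2) + (25*π/2) = 25*π.


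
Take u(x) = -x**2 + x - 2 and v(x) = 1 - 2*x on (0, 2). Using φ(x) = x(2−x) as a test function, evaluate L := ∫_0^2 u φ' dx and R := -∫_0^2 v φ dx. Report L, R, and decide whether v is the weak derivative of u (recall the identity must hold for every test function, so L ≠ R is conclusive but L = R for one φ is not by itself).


LHS = 4/3, RHS = 4/3. Yes, v = u' weakly.

u(x) = -x**2 + x - 2, classical derivative u'(x) = 1 - 2*x.
φ(x) = x(2−x), so φ'(x) = 2 - 2*x.
Note φ(0) = φ(2) = 0, so the boundary term u·φ vanishes.
LHS = ∫_0^2 u(x) φ'(x) dx = ∫_0^2 (2*x^3 - 4*x^2 + 6*x - 4) dx. Term by term:
  ∫_0^2 2*x^3 dx = 8;  ∫_0^2 -4*x^2 dx = -32/3;  ∫_0^2 6*x dx = 12;
  ∫_0^2 -4 dx = -8.
Sum: 8 − 32/3 + 12 − 8 = 4/3.
So LHS = 4/3.
∫_0^2 v(x) φ(x) dx = ∫_0^2 (2*x^3 - 5*x^2 + 2*x) dx. Term by term:
  ∫_0^2 2*x^3 dx = 8;  ∫_0^2 -5*x^2 dx = -40/3;  ∫_0^2 2*x dx = 4.
Sum: 8 − 40/3 + 4 = -4/3.
So RHS = -∫_0^2 v(x) φ(x) dx = 4/3.
LHS = RHS, so the identity holds for this test φ.
Moreover u is smooth here and v(x) = u'(x) = 1 - 2*x pointwise, so the identity holds for every test function. Hence v is the weak derivative of u.


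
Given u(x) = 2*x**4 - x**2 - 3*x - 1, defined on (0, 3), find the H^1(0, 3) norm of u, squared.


||u||_{H^1}^2 = 332223/14

The H^1 norm (squared) on an interval (0, L) is
  ||u||_{H^1}^2 = ∫_0^L u(x)^2 dx + ∫_0^L u'(x)^2 dx.
Compute u'(x) = 8*x**3 - 2*x - 3.
Then u(x)^2 = 4*x**8 - 4*x**6 - 12*x**5 - 3*x**4 + 6*x**3 + 11*x**2 + 6*x + 1 and u'(x)^2 = 64*x**6 - 32*x**4 - 48*x**3 + 4*x**2 + 12*x + 9.
Integrate each monomial from 0 to 3 using ∫_0^3 c·x^n dx = c·3^(n+1)/(n+1):
  ∫_0^3 u(x)^2 dx = ∫_0^3 (4*x^8 - 4*x^6 - 12*x^5 - 3*x^4 + 6*x^3 + 11*x^2 + 6*x + 1) dx. Term by term:
    ∫_0^3 4*x^8 dx = 8748;  ∫_0^3 -4*x^6 dx = -8748/7;  ∫_0^3 -12*x^5 dx = -1458;
    ∫_0^3 -3*x^4 dx = -729/5;  ∫_0^3 6*x^3 dx = 243/2;  ∫_0^3 11*x^2 dx = 99;
    ∫_0^3 6*x dx = 27;  ∫_0^3 1 dx = 3.
  Sum: 8748 − 8748/7 − 1458 − 729/5 + 243/2 + 99 + 27 + 3 = 430149/70.
  ∫_0^3 u'(x)^2 dx = ∫_0^3 (64*x^6 - 32*x^4 - 48*x^3 + 4*x^2 + 12*x + 9) dx. Term by term:
    ∫_0^3 64*x^6 dx = 139968/7;  ∫_0^3 -32*x^4 dx = -7776/5;  ∫_0^3 -48*x^3 dx = -972;
    ∫_0^3 4*x^2 dx = 36;  ∫_0^3 12*x dx = 54;  ∫_0^3 9 dx = 27.
  Sum: 139968/7 − 7776/5 − 972 + 36 + 54 + 27 = 615483/35.
Adding: ||u||_{H^1}^2 = 430149/70 + 615483/35 = 332223/14.


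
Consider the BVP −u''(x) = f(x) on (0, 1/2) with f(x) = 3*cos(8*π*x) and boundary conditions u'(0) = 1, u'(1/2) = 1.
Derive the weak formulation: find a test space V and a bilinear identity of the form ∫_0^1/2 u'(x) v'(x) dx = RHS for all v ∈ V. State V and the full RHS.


V = H^1(0, 1/2) (v unrestricted at boundary; u is determined up to an additive constant); weak form: ∫_0^1/2 u'v' dx = ∫_0^1/2 (3*cos(8*π*x)) v dx + v(1/2) − v(0) for all v ∈ V.

Multiply both sides by a test function v and integrate from 0 to 1/2:
  ∫_0^1/2 −u''(x) v(x) dx = ∫_0^1/2 f(x) v(x) dx.
Integrate the LHS by parts once:
  ∫_0^1/2 −u'' v dx = −[u'(x) v(x)]_0^1/2 + ∫_0^1/2 u'(x) v'(x) dx.
Thus ∫_0^1/2 u'(x) v'(x) dx = ∫_0^1/2 f(x) v(x) dx + [u'(x) v(x)]_0^1/2.
Choose V so that boundary terms are either known or forced to vanish.
u has inhomogeneous Neumann u'(0) = 1, u'(1/2) = 1. [u' v]_0^1/2 = (1)·v(1/2) − (1)·v(0) = v(1/2) − v(0). Take V = H^1(0, 1/2); boundary term becomes part of RHS.
Weak formulation: find u (satisfying any essential BC) such that ∫_0^1/2 u'(x) v'(x) dx = ∫_0^1/2 f v dx + v(1/2) − v(0) for all v ∈ V (Neumann data are natural BCs: they enter the RHS as boundary terms).
Substituting f(x) = 3*cos(8*π*x), the right-hand side is ∫_0^1/2 (3*cos(8*π*x)) v dx + v(1/2) − v(0).
Compatibility check (pure Neumann): taking v ≡ 1 ∈ V gives 0 = ∫_0^1/2 f dx + (1) − (1), i.e. ∫_0^1/2 f dx must equal u'(0) − u'(1/2) = 0. Indeed ∫_0^1/2 (3*cos(8*π*x)) dx = 0, so the data are compatible. The solution is then unique only up to an additive constant (fix it e.g. by requiring ∫_0^1/2 u dx = 0).


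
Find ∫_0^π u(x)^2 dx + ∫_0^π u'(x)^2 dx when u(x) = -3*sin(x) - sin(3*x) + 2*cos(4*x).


||u||_{H^1(0,π)}^2 = 2992/35 + 48*π

u'(x) = -8*sin(4*x) - 3*cos(x) - 3*cos(3*x).
Expand u² and (u')² and integrate term by term on (0, π), using: for integers n ≥ 1, ∫_0^π sin²(nx) dx = ∫_0^π cos²(nx) dx = π/2; for n ≠ n', ∫_0^π sin(nx)sin(n'x) dx = ∫_0^π cos(nx)cos(n'x) dx = 0; and by product-to-sum, ∫_0^π sin(nx)cos(n'x) dx = ½∫_0^π [sin((n+n')x) + sin((n−n')x)] dx, which is 0 when n+n' is even and 2n/(n²−n'²) when n+n' is odd (it need not vanish on (0, π)).
  u² squared terms: (-1)²·∫sin(3x)² dx = 1·π/2 = π/2;  (-3)²·∫sin(x)² dx = 9·π/2 = 9*π/2;  (2)²·∫cos(4x)² dx = 4·π/2 = 2*π.
  u² cross terms: 2·(-1)·(-3)·∫sin(3x)·sin(x) dx = 6·(0) = 0;  2·(-1)·(2)·∫sin(3x)·cos(4x) dx = -4·(-6/7) = 24/7;  2·(-3)·(2)·∫sin(x)·cos(4x) dx = -12·(-2/15) = 8/5.
  So ∫_0^π u² dx = π/2 + 9*π/2 + 2*π + 0 + 24/7 + 8/5 = 176/35 + 7*π.
  (u')² squared terms: (-8)²·∫sin(4x)² dx = 64·π/2 = 32*π;  (-3)²·∫cos(x)² dx = 9·π/2 = 9*π/2;  (-3)²·∫cos(3x)² dx = 9·π/2 = 9*π/2.
  (u')² cross terms: 2·(-8)·(-3)·∫sin(4x)·cos(x) dx = 48·(8/15) = 128/5;  2·(-8)·(-3)·∫sin(4x)·cos(3x) dx = 48·(8/7) = 384/7;  2·(-3)·(-3)·∫cos(x)·cos(3x) dx = 18·(0) = 0.
  So ∫_0^π (u')² dx = 32*π + 9*π/2 + 9*π/2 + 128/5 + 384/7 + 0 = 2816/35 + 41*π.
||u||_{H^1}^2 = (176/35 + 7*π) + (2816/35 + 41*π) = 2992/35 + 48*π.


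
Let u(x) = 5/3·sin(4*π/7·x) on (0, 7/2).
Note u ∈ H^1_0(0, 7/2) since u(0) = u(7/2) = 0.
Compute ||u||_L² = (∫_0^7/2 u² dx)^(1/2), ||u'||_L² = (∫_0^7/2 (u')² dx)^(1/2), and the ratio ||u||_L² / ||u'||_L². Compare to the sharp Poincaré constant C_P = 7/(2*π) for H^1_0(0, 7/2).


||u||_L² / ||u'||_L² = 7/(4*π) < C_P = 7/(2*π).

u(x) = 5/3·sin(4*π/7·x), so u'(x) = 20*π*cos(4*π*x/7)/21.
Writing u(x) = A·sin(kπx/L) with A = 5/3 and k = 2, use ∫_0^L sin²(kπx/L) dx = L/2 and ∫_0^L cos²(kπx/L) dx = L/2.
u² = 25/9·sin²(4*π/7·x) and (u')² = 400*π^2/441·cos²(4*π/7·x), and each of sin², cos² integrates to L/2 = 7/4 over (0, 7/2).
∫_0^7/2 u² dx = 175/36, so ||u||_L² = 5*sqrt(7)/6.
∫_0^7/2 (u')² dx = 100*π^2/63, so ||u'||_L² = 10*sqrt(7)*π/21.
Ratio ||u||_L² / ||u'||_L² = 7/(4*π).
Sharp Poincaré constant on H^1_0(0, 7/2) is C_P = L/π = 7/(2*π), achieved by sin(2*π/7·x).
This is the k = 2 harmonic; the ratio L/(kπ) is strictly less than C_P = L/π, consistent with the sharp inequality ||u||_L² ≤ C_P ||u'||_L².


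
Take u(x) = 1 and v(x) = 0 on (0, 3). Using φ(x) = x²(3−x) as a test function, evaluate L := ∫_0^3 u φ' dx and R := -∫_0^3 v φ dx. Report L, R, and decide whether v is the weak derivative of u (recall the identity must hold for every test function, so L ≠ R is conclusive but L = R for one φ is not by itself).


LHS = 0, RHS = 0. Yes, v = u' weakly.

u(x) = 1, classical derivative u'(x) = 0.
φ(x) = x²(3−x), so φ'(x) = 3*x*(2 - x).
Note φ(0) = φ(3) = 0, so the boundary term u·φ vanishes.
LHS = ∫_0^3 u(x) φ'(x) dx = ∫_0^3 (-3*x^2 + 6*x) dx. Term by term:
  ∫_0^3 -3*x^2 dx = -27;  ∫_0^3 6*x dx = 27.
Sum: -27 + 27 = 0.
So LHS = 0.
∫_0^3 v(x) φ(x) dx = ∫_0^3 (0) dx. Term by term:
  ∫_0^3 0 dx = 0.
So RHS = -∫_0^3 v(x) φ(x) dx = 0.
LHS = RHS, so the identity holds for this test φ.
Moreover u is smooth here and v(x) = u'(x) = 0 pointwise, so the identity holds for every test function. Hence v is the weak derivative of u.


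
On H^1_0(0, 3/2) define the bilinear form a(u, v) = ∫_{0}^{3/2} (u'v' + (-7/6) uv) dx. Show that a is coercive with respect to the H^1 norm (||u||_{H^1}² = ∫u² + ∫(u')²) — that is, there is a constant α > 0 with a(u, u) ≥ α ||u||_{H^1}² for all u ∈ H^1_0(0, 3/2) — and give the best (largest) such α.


α = (-21 + 8*π^2)/(2*(9 + 4*π^2))

Coercivity of a(·,·) on H^1_0(0, 3/2) means a(u, u) ≥ α ||u||_{H^1}² for every u ∈ H^1_0.
The interval has length L = 3/2, and Poincaré/coercivity depend only on L. Here a(u, u) = ∫(u')² + (-7/6)·∫u².
Here c = -7/6 < 0 with |c| < (π/L)² = 4*π^2/9, so coercivity still holds. The condition a(u,u) ≥ α||u||_{H^1}² reads (1−α)∫(u')² ≥ (α−c)∫u². Any admissible α is ≤ 1 (rapidly oscillating u have ∫u²/∫(u')² → 0), and α = 1 would force 0 ≥ (1−c)∫u², impossible since c < 1; so 1−α > 0. By the sharp Poincaré inequality on H^1_0 of an interval of length L, ∫(u')² ≥ (π/L)²∫u² with equality for the first sine mode sin(π(x−x₀)/L) (x₀ the left endpoint), so the inequality holds for all u iff (1−α)(π/L)² ≥ α − c, i.e. α ≤ ((π/L)² + c)/((π/L)² + 1) = (1 + c(L/π)²)/(1 + (L/π)²). (Direct route, valid since c ≤ 0: Poincaré gives c∫u² ≥ c(L/π)²∫(u')², so a(u,u) ≥ (1 + c(L/π)²)∫(u')², while ||u||_{H^1}² ≤ (1 + (L/π)²)∫(u')²; dividing yields the same α.) With (π/L)² = 4*π^2/9 and c = -7/6, the largest admissible constant is α = ((π/L)² + c)/((π/L)² + 1).
Simplifying, α = (-21 + 8*π^2)/(2*(9 + 4*π^2)).


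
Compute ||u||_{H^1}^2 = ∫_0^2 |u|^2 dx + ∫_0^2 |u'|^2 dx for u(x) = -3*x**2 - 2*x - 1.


||u||_{H^1}^2 = 4414/15

The H^1 norm (squared) on an interval (0, L) is
  ||u||_{H^1}^2 = ∫_0^L u(x)^2 dx + ∫_0^L u'(x)^2 dx.
Compute u'(x) = -6*x - 2.
Then u(x)^2 = 9*x**4 + 12*x**3 + 10*x**2 + 4*x + 1 and u'(x)^2 = 36*x**2 + 24*x + 4.
Integrate each monomial from 0 to 2 using ∫_0^2 c·x^n dx = c·2^(n+1)/(n+1):
  ∫_0^2 u(x)^2 dx = ∫_0^2 (9*x^4 + 12*x^3 + 10*x^2 + 4*x + 1) dx. Term by term:
    ∫_0^2 9*x^4 dx = 288/5;  ∫_0^2 12*x^3 dx = 48;  ∫_0^2 10*x^2 dx = 80/3;
    ∫_0^2 4*x dx = 8;  ∫_0^2 1 dx = 2.
  Sum: 288/5 + 48 + 80/3 + 8 + 2 = 2134/15.
  ∫_0^2 u'(x)^2 dx = ∫_0^2 (36*x^2 + 24*x + 4) dx. Term by term:
    ∫_0^2 36*x^2 dx = 96;  ∫_0^2 24*x dx = 48;  ∫_0^2 4 dx = 8.
  Sum: 96 + 48 + 8 = 152.
Adding: ||u||_{H^1}^2 = 2134/15 + 152 = 4414/15.


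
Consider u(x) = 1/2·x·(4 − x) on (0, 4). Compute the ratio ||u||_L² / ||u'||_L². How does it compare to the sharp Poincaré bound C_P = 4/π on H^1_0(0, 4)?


||u||_L² / ||u'||_L² = 2*sqrt(10)/5 < C_P = 4/π.

u(x) = 1/2·x·(4 − x), so u'(x) = 2 - x.
u(x) = 1/2·x·(4 − x) vanishes at x = 0 and x = 4, so u ∈ H^1_0(0, 4). Differentiate via the product rule and integrate the resulting polynomials term by term.
  ∫_0^4 u² dx = ∫_0^4 (x^4/4 - 2*x^3 + 4*x^2) dx. Term by term:
    ∫_0^4 x^4/4 dx = 256/5;  ∫_0^4 -2*x^3 dx = -128;  ∫_0^4 4*x^2 dx = 256/3.
  Sum: 256/5 − 128 + 256/3 = 128/15.
  ∫_0^4 (u')² dx = ∫_0^4 (x^2 - 4*x + 4) dx. Term by term:
    ∫_0^4 x^2 dx = 64/3;  ∫_0^4 -4*x dx = -32;  ∫_0^4 4 dx = 16.
  Sum: 64/3 − 32 + 16 = 16/3.
∫_0^4 u² dx = 128/15, so ||u||_L² = 8*sqrt(30)/15.
∫_0^4 (u')² dx = 16/3, so ||u'||_L² = 4*sqrt(3)/3.
Ratio ||u||_L² / ||u'||_L² = 2*sqrt(10)/5.
Sharp Poincaré constant on H^1_0(0, 4) is C_P = L/π = 4/π, achieved by sin(π/4·x).
A polynomial bump cannot attain the sharp Poincaré constant (only the first sine eigenfunction does), so the ratio is strictly less than C_P, consistent with ||u||_L² ≤ C_P ||u'||_L².


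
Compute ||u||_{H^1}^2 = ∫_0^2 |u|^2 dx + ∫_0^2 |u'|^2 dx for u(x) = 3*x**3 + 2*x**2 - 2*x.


||u||_{H^1}^2 = 99656/105

The H^1 norm (squared) on an interval (0, L) is
  ||u||_{H^1}^2 = ∫_0^L u(x)^2 dx + ∫_0^L u'(x)^2 dx.
Compute u'(x) = 9*x**2 + 4*x - 2.
Then u(x)^2 = 9*x**6 + 12*x**5 - 8*x**4 - 8*x**3 + 4*x**2 and u'(x)^2 = 81*x**4 + 72*x**3 - 20*x**2 - 16*x + 4.
Integrate each monomial from 0 to 2 using ∫_0^2 c·x^n dx = c·2^(n+1)/(n+1):
  ∫_0^2 u(x)^2 dx = ∫_0^2 (9*x^6 + 12*x^5 - 8*x^4 - 8*x^3 + 4*x^2) dx. Term by term:
    ∫_0^2 9*x^6 dx = 1152/7;  ∫_0^2 12*x^5 dx = 128;  ∫_0^2 -8*x^4 dx = -256/5;
    ∫_0^2 -8*x^3 dx = -32;  ∫_0^2 4*x^2 dx = 32/3.
  Sum: 1152/7 + 128 − 256/5 − 32 + 32/3 = 23104/105.
  ∫_0^2 u'(x)^2 dx = ∫_0^2 (81*x^4 + 72*x^3 - 20*x^2 - 16*x + 4) dx. Term by term:
    ∫_0^2 81*x^4 dx = 2592/5;  ∫_0^2 72*x^3 dx = 288;  ∫_0^2 -20*x^2 dx = -160/3;
    ∫_0^2 -16*x dx = -32;  ∫_0^2 4 dx = 8.
  Sum: 2592/5 + 288 − 160/3 − 32 + 8 = 10936/15.
Adding: ||u||_{H^1}^2 = 23104/105 + 10936/15 = 99656/105.


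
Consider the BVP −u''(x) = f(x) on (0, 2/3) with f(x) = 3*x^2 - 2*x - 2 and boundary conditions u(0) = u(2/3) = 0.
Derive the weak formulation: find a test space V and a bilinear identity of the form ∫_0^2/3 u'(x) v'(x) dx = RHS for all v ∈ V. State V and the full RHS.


V = H^1_0(0, 2/3) (so v(0) = v(2/3) = 0); weak form: ∫_0^2/3 u'v' dx = ∫_0^2/3 (3*x^2 - 2*x - 2) v dx for all v ∈ V.

Multiply both sides by a test function v and integrate from 0 to 2/3:
  ∫_0^2/3 −u''(x) v(x) dx = ∫_0^2/3 f(x) v(x) dx.
Integrate the LHS by parts once:
  ∫_0^2/3 −u'' v dx = −[u'(x) v(x)]_0^2/3 + ∫_0^2/3 u'(x) v'(x) dx.
Thus ∫_0^2/3 u'(x) v'(x) dx = ∫_0^2/3 f(x) v(x) dx + [u'(x) v(x)]_0^2/3.
Choose V so that boundary terms are either known or forced to vanish.
u is Dirichlet: u(0) = u(2/3) = 0. Let V = H^1_0(0, 2/3); then v(0) = v(2/3) = 0, and [u' v]_0^2/3 = 0.
Weak formulation: find u (satisfying any essential BC) such that ∫_0^2/3 u'(x) v'(x) dx = ∫_0^2/3 f v dx for all v ∈ V.
Substituting f(x) = 3*x^2 - 2*x - 2, the right-hand side is ∫_0^2/3 (3*x^2 - 2*x - 2) v dx.


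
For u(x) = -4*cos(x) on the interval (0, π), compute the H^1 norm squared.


||u||_{H^1(0,π)}^2 = 16*π

u'(x) = 4*sin(x).
Expand u² and (u')² and integrate term by term on (0, π), using: for integers n ≥ 1, ∫_0^π sin²(nx) dx = ∫_0^π cos²(nx) dx = π/2; for n ≠ n', ∫_0^π sin(nx)sin(n'x) dx = ∫_0^π cos(nx)cos(n'x) dx = 0; and by product-to-sum, ∫_0^π sin(nx)cos(n'x) dx = ½∫_0^π [sin((n+n')x) + sin((n−n')x)] dx, which is 0 when n+n' is even and 2n/(n²−n'²) when n+n' is odd (it need not vanish on (0, π)).
  u² squared terms: (-4)²·∫cos(x)² dx = 16·π/2 = 8*π.
  So ∫_0^π u² dx = 8*π.
  (u')² squared terms: (4)²·∫sin(x)² dx = 16·π/2 = 8*π.
  So ∫_0^π (u')² dx = 8*π.
||u||_{H^1}^2 = (8*π) + (8*π) = 16*π.


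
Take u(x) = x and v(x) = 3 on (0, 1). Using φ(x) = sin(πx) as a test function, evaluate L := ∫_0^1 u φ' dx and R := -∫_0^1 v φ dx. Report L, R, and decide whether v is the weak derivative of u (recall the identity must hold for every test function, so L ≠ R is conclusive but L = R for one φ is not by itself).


LHS = -2/π, RHS = -6/π. No, v is not the weak derivative of u.

u(x) = x, classical derivative u'(x) = 1.
φ(x) = sin(πx), so φ'(x) = π*cos(π*x).
Note φ(0) = φ(1) = 0, so the boundary term u·φ vanishes.
LHS = ∫_0^1 u(x) φ'(x) dx = ∫_0^1 (π*x*cos(π*x)) dx. Term by term:
  ∫_0^1 π*x*cos(π*x) dx = -2/π.
So LHS = -2/π.
∫_0^1 v(x) φ(x) dx = ∫_0^1 (3*sin(π*x)) dx. Term by term:
  ∫_0^1 3*sin(π*x) dx = 6/π.
So RHS = -∫_0^1 v(x) φ(x) dx = -6/π.
LHS − RHS = 4/π ≠ 0, so the identity fails.
(For a valid weak derivative the identity must hold for EVERY test function, in particular this one. The failure shows v is NOT the weak derivative of u.)
Correct weak derivative would be u'(x) = 1.


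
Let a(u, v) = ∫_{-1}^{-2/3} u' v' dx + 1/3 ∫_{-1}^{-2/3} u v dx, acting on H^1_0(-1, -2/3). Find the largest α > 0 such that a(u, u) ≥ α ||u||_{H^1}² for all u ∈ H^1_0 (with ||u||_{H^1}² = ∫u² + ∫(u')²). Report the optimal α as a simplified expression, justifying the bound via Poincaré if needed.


α = (1 + 27*π^2)/(3*(1 + 9*π^2))

Coercivity of a(·,·) on H^1_0(-1, -2/3) means a(u, u) ≥ α ||u||_{H^1}² for every u ∈ H^1_0.
The interval has length L = 1/3, and Poincaré/coercivity depend only on L. Here a(u, u) = ∫(u')² + (1/3)·∫u².
Here 0 < c = 1/3 < 1. The condition a(u,u) ≥ α||u||_{H^1}² reads (1−α)∫(u')² ≥ (α−c)∫u². Any admissible α is ≤ 1 (rapidly oscillating u have ∫u²/∫(u')² → 0), and α = 1 would force 0 ≥ (1−c)∫u², impossible since c < 1; so 1−α > 0. By the sharp Poincaré inequality on H^1_0 of an interval of length L, ∫(u')² ≥ (π/L)²∫u² with equality for the first sine mode sin(π(x−x₀)/L) (x₀ the left endpoint), so the inequality holds for all u iff (1−α)(π/L)² ≥ α − c, i.e. α ≤ ((π/L)² + c)/((π/L)² + 1) = (1 + c(L/π)²)/(1 + (L/π)²). With (π/L)² = 9*π^2 and c = 1/3, the largest admissible constant is α = ((π/L)² + c)/((π/L)² + 1).
Simplifying, α = (1 + 27*π^2)/(3*(1 + 9*π^2)).


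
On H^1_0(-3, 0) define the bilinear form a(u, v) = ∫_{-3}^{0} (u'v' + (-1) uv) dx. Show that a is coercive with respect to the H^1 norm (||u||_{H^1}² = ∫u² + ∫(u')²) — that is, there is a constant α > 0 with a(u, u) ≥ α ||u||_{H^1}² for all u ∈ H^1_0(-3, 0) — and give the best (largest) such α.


α = (-9 + π^2)/(9 + π^2)

Coercivity of a(·,·) on H^1_0(-3, 0) means a(u, u) ≥ α ||u||_{H^1}² for every u ∈ H^1_0.
The interval has length L = 3, and Poincaré/coercivity depend only on L. Here a(u, u) = ∫(u')² + (-1)·∫u².
Here c = -1 < 0 with |c| < (π/L)² = π^2/9, so coercivity still holds. The condition a(u,u) ≥ α||u||_{H^1}² reads (1−α)∫(u')² ≥ (α−c)∫u². Any admissible α is ≤ 1 (rapidly oscillating u have ∫u²/∫(u')² → 0), and α = 1 would force 0 ≥ (1−c)∫u², impossible since c < 1; so 1−α > 0. By the sharp Poincaré inequality on H^1_0 of an interval of length L, ∫(u')² ≥ (π/L)²∫u² with equality for the first sine mode sin(π(x−x₀)/L) (x₀ the left endpoint), so the inequality holds for all u iff (1−α)(π/L)² ≥ α − c, i.e. α ≤ ((π/L)² + c)/((π/L)² + 1) = (1 + c(L/π)²)/(1 + (L/π)²). (Direct route, valid since c ≤ 0: Poincaré gives c∫u² ≥ c(L/π)²∫(u')², so a(u,u) ≥ (1 + c(L/π)²)∫(u')², while ||u||_{H^1}² ≤ (1 + (L/π)²)∫(u')²; dividing yields the same α.) With (π/L)² = π^2/9 and c = -1, the largest admissible constant is α = ((π/L)² + c)/((π/L)² + 1).
Simplifying, α = (-9 + π^2)/(9 + π^2).


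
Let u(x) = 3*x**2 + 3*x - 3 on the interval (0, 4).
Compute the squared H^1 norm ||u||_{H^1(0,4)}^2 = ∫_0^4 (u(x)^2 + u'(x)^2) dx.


||u||_{H^1}^2 = 18936/5

The H^1 norm (squared) on an interval (0, L) is
  ||u||_{H^1}^2 = ∫_0^L u(x)^2 dx + ∫_0^L u'(x)^2 dx.
Compute u'(x) = 6*x + 3.
Then u(x)^2 = 9*x**4 + 18*x**3 - 9*x**2 - 18*x + 9 and u'(x)^2 = 36*x**2 + 36*x + 9.
Integrate each monomial from 0 to 4 using ∫_0^4 c·x^n dx = c·4^(n+1)/(n+1):
  ∫_0^4 u(x)^2 dx = ∫_0^4 (9*x^4 + 18*x^3 - 9*x^2 - 18*x + 9) dx. Term by term:
    ∫_0^4 9*x^4 dx = 9216/5;  ∫_0^4 18*x^3 dx = 1152;  ∫_0^4 -9*x^2 dx = -192;
    ∫_0^4 -18*x dx = -144;  ∫_0^4 9 dx = 36.
  Sum: 9216/5 + 1152 − 192 − 144 + 36 = 13476/5.
  ∫_0^4 u'(x)^2 dx = ∫_0^4 (36*x^2 + 36*x + 9) dx. Term by term:
    ∫_0^4 36*x^2 dx = 768;  ∫_0^4 36*x dx = 288;  ∫_0^4 9 dx = 36.
  Sum: 768 + 288 + 36 = 1092.
Adding: ||u||_{H^1}^2 = 13476/5 + 1092 = 18936/5.


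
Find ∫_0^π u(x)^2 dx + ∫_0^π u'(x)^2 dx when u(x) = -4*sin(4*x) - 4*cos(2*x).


||u||_{H^1(0,π)}^2 = 176*π

u'(x) = 8*sin(2*x) - 16*cos(4*x).
Expand u² and (u')² and integrate term by term on (0, π), using: for integers n ≥ 1, ∫_0^π sin²(nx) dx = ∫_0^π cos²(nx) dx = π/2; for n ≠ n', ∫_0^π sin(nx)sin(n'x) dx = ∫_0^π cos(nx)cos(n'x) dx = 0; and by product-to-sum, ∫_0^π sin(nx)cos(n'x) dx = ½∫_0^π [sin((n+n')x) + sin((n−n')x)] dx, which is 0 when n+n' is even and 2n/(n²−n'²) when n+n' is odd (it need not vanish on (0, π)).
  u² squared terms: (-4)²·∫cos(2x)² dx = 16·π/2 = 8*π;  (-4)²·∫sin(4x)² dx = 16·π/2 = 8*π.
  u² cross terms: 2·(-4)·(-4)·∫cos(2x)·sin(4x) dx = 32·(0) = 0.
  So ∫_0^π u² dx = 8*π + 8*π + 0 = 16*π.
  (u')² squared terms: (-16)²·∫cos(4x)² dx = 256·π/2 = 128*π;  (8)²·∫sin(2x)² dx = 64·π/2 = 32*π.
  (u')² cross terms: 2·(-16)·(8)·∫cos(4x)·sin(2x) dx = -256·(0) = 0.
  So ∫_0^π (u')² dx = 128*π + 32*π + 0 = 160*π.
||u||_{H^1}^2 = (16*π) + (160*π) = 176*π.


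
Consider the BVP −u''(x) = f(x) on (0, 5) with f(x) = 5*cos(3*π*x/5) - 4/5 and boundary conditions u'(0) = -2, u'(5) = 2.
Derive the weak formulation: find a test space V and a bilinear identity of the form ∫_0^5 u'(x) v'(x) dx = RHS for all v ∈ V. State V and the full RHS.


V = H^1(0, 5) (v unrestricted at boundary; u is determined up to an additive constant); weak form: ∫_0^5 u'v' dx = ∫_0^5 (5*cos(3*π*x/5) - 4/5) v dx + 2·v(5) + 2·v(0) for all v ∈ V.

Multiply both sides by a test function v and integrate from 0 to 5:
  ∫_0^5 −u''(x) v(x) dx = ∫_0^5 f(x) v(x) dx.
Integrate the LHS by parts once:
  ∫_0^5 −u'' v dx = −[u'(x) v(x)]_0^5 + ∫_0^5 u'(x) v'(x) dx.
Thus ∫_0^5 u'(x) v'(x) dx = ∫_0^5 f(x) v(x) dx + [u'(x) v(x)]_0^5.
Choose V so that boundary terms are either known or forced to vanish.
u has inhomogeneous Neumann u'(0) = -2, u'(5) = 2. [u' v]_0^5 = (2)·v(5) − (-2)·v(0) = 2·v(5) + 2·v(0). Take V = H^1(0, 5); boundary term becomes part of RHS.
Weak formulation: find u (satisfying any essential BC) such that ∫_0^5 u'(x) v'(x) dx = ∫_0^5 f v dx + 2·v(5) + 2·v(0) for all v ∈ V (Neumann data are natural BCs: they enter the RHS as boundary terms).
Substituting f(x) = 5*cos(3*π*x/5) - 4/5, the right-hand side is ∫_0^5 (5*cos(3*π*x/5) - 4/5) v dx + 2·v(5) + 2·v(0).
Compatibility check (pure Neumann): taking v ≡ 1 ∈ V gives 0 = ∫_0^5 f dx + (2) − (-2), i.e. ∫_0^5 f dx must equal u'(0) − u'(5) = -4. Indeed ∫_0^5 (5*cos(3*π*x/5) - 4/5) dx = -4, so the data are compatible. The solution is then unique only up to an additive constant (fix it e.g. by requiring ∫_0^5 u dx = 0).


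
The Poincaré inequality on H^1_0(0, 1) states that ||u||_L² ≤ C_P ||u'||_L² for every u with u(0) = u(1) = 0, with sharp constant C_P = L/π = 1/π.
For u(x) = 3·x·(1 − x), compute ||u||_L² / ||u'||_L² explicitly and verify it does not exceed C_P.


||u||_L² / ||u'||_L² = sqrt(10)/10 < C_P = 1/π.

u(x) = 3·x·(1 − x), so u'(x) = 3 - 6*x.
u(x) = 3·x·(1 − x) vanishes at x = 0 and x = 1, so u ∈ H^1_0(0, 1). Differentiate via the product rule and integrate the resulting polynomials term by term.
  ∫_0^1 u² dx = ∫_0^1 (9*x^4 - 18*x^3 + 9*x^2) dx. Term by term:
    ∫_0^1 9*x^4 dx = 9/5;  ∫_0^1 -18*x^3 dx = -9/2;  ∫_0^1 9*x^2 dx = 3.
  Sum: 9/5 − 9/2 + 3 = 3/10.
  ∫_0^1 (u')² dx = ∫_0^1 (36*x^2 - 36*x + 9) dx. Term by term:
    ∫_0^1 36*x^2 dx = 12;  ∫_0^1 -36*x dx = -18;  ∫_0^1 9 dx = 9.
  Sum: 12 − 18 + 9 = 3.
∫_0^1 u² dx = 3/10, so ||u||_L² = sqrt(30)/10.
∫_0^1 (u')² dx = 3, so ||u'||_L² = sqrt(3).
Ratio ||u||_L² / ||u'||_L² = sqrt(10)/10.
Sharp Poincaré constant on H^1_0(0, 1) is C_P = L/π = 1/π, achieved by sin(π·x).
A polynomial bump cannot attain the sharp Poincaré constant (only the first sine eigenfunction does), so the ratio is strictly less than C_P, consistent with ||u||_L² ≤ C_P ||u'||_L².


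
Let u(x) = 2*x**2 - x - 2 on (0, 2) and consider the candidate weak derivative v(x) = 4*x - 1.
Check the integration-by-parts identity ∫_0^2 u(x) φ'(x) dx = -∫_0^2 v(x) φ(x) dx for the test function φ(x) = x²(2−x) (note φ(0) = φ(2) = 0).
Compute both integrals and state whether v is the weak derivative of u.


LHS = -76/15, RHS = -76/15. Yes, v = u' weakly.

u(x) = 2*x**2 - x - 2, classical derivative u'(x) = 4*x - 1.
φ(x) = x²(2−x), so φ'(x) = x*(4 - 3*x).
Note φ(0) = φ(2) = 0, so the boundary term u·φ vanishes.
LHS = ∫_0^2 u(x) φ'(x) dx = ∫_0^2 (-6*x^4 + 11*x^3 + 2*x^2 - 8*x) dx. Term by term:
  ∫_0^2 -6*x^4 dx = -192/5;  ∫_0^2 11*x^3 dx = 44;  ∫_0^2 2*x^2 dx = 16/3;
  ∫_0^2 -8*x dx = -16.
Sum: -192/5 + 44 + 16/3 − 16 = -76/15.
So LHS = -76/15.
∫_0^2 v(x) φ(x) dx = ∫_0^2 (-4*x^4 + 9*x^3 - 2*x^2) dx. Term by term:
  ∫_0^2 -4*x^4 dx = -128/5;  ∫_0^2 9*x^3 dx = 36;  ∫_0^2 -2*x^2 dx = -16/3.
Sum: -128/5 + 36 − 16/3 = 76/15.
So RHS = -∫_0^2 v(x) φ(x) dx = -76/15.
LHS = RHS, so the identity holds for this test φ.
Moreover u is smooth here and v(x) = u'(x) = 4*x - 1 pointwise, so the identity holds for every test function. Hence v is the weak derivative of u.


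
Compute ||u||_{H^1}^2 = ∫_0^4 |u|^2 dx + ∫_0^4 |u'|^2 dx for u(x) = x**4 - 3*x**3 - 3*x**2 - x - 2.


||u||_{H^1}^2 = 1372508/315

The H^1 norm (squared) on an interval (0, L) is
  ||u||_{H^1}^2 = ∫_0^L u(x)^2 dx + ∫_0^L u'(x)^2 dx.
Compute u'(x) = 4*x**3 - 9*x**2 - 6*x - 1.
Then u(x)^2 = x**8 - 6*x**7 + 3*x**6 + 16*x**5 + 11*x**4 + 18*x**3 + 13*x**2 + 4*x + 4 and u'(x)^2 = 16*x**6 - 72*x**5 + 33*x**4 + 100*x**3 + 54*x**2 + 12*x + 1.
Integrate each monomial from 0 to 4 using ∫_0^4 c·x^n dx = c·4^(n+1)/(n+1):
  ∫_0^4 u(x)^2 dx = ∫_0^4 (x^8 - 6*x^7 + 3*x^6 + 16*x^5 + 11*x^4 + 18*x^3 + 13*x^2 + 4*x + 4) dx. Term by term:
    ∫_0^4 x^8 dx = 262144/9;  ∫_0^4 -6*x^7 dx = -49152;  ∫_0^4 3*x^6 dx = 49152/7;
    ∫_0^4 16*x^5 dx = 32768/3;  ∫_0^4 11*x^4 dx = 11264/5;  ∫_0^4 18*x^3 dx = 1152;
    ∫_0^4 13*x^2 dx = 832/3;  ∫_0^4 4*x dx = 32;  ∫_0^4 4 dx = 16.
  Sum: 262144/9 − 49152 + 49152/7 + 32768/3 + 11264/5 + 1152 + 832/3 + 32 + 16 = 519632/315.
  ∫_0^4 u'(x)^2 dx = ∫_0^4 (16*x^6 - 72*x^5 + 33*x^4 + 100*x^3 + 54*x^2 + 12*x + 1) dx. Term by term:
    ∫_0^4 16*x^6 dx = 262144/7;  ∫_0^4 -72*x^5 dx = -49152;  ∫_0^4 33*x^4 dx = 33792/5;
    ∫_0^4 100*x^3 dx = 6400;  ∫_0^4 54*x^2 dx = 1152;  ∫_0^4 12*x dx = 96;
    ∫_0^4 1 dx = 4.
  Sum: 262144/7 − 49152 + 33792/5 + 6400 + 1152 + 96 + 4 = 94764/35.
Adding: ||u||_{H^1}^2 = 519632/315 + 94764/35 = 1372508/315.


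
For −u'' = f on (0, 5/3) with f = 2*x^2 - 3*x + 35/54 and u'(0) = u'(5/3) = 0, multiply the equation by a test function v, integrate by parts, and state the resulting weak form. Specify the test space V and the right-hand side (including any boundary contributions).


V = H^1(0, 5/3) (no boundary constraint on v; u is determined up to an additive constant); weak form: ∫_0^5/3 u'v' dx = ∫_0^5/3 (2*x^2 - 3*x + 35/54) v dx for all v ∈ V.

Multiply both sides by a test function v and integrate from 0 to 5/3:
  ∫_0^5/3 −u''(x) v(x) dx = ∫_0^5/3 f(x) v(x) dx.
Integrate the LHS by parts once:
  ∫_0^5/3 −u'' v dx = −[u'(x) v(x)]_0^5/3 + ∫_0^5/3 u'(x) v'(x) dx.
Thus ∫_0^5/3 u'(x) v'(x) dx = ∫_0^5/3 f(x) v(x) dx + [u'(x) v(x)]_0^5/3.
Choose V so that boundary terms are either known or forced to vanish.
u has homogeneous Neumann: u'(0) = u'(5/3) = 0. So [u' v]_0^5/3 = 0·v(5/3) − 0·v(0) = 0 for any v; take V = H^1(0, 5/3).
Weak formulation: find u (satisfying any essential BC) such that ∫_0^5/3 u'(x) v'(x) dx = ∫_0^5/3 f v dx for all v ∈ V (homogeneous Neumann, so boundary terms vanish).
Substituting f(x) = 2*x^2 - 3*x + 35/54, the right-hand side is ∫_0^5/3 (2*x^2 - 3*x + 35/54) v dx.
Compatibility check (pure Neumann): taking v ≡ 1 ∈ V gives 0 = ∫_0^5/3 f dx + (0) − (0), i.e. ∫_0^5/3 f dx must equal u'(0) − u'(5/3) = 0. Indeed ∫_0^5/3 (2*x^2 - 3*x + 35/54) dx = 0, so the data are compatible. The solution is then unique only up to an additive constant (fix it e.g. by requiring ∫_0^5/3 u dx = 0).


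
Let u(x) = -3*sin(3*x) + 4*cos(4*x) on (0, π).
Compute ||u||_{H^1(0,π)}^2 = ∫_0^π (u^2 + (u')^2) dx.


||u||_{H^1(0,π)}^2 = 2448/7 + 181*π

u'(x) = -16*sin(4*x) - 9*cos(3*x).
Expand u² and (u')² and integrate term by term on (0, π), using: for integers n ≥ 1, ∫_0^π sin²(nx) dx = ∫_0^π cos²(nx) dx = π/2; for n ≠ n', ∫_0^π sin(nx)sin(n'x) dx = ∫_0^π cos(nx)cos(n'x) dx = 0; and by product-to-sum, ∫_0^π sin(nx)cos(n'x) dx = ½∫_0^π [sin((n+n')x) + sin((n−n')x)] dx, which is 0 when n+n' is even and 2n/(n²−n'²) when n+n' is odd (it need not vanish on (0, π)).
  u² squared terms: (-3)²·∫sin(3x)² dx = 9·π/2 = 9*π/2;  (4)²·∫cos(4x)² dx = 16·π/2 = 8*π.
  u² cross terms: 2·(-3)·(4)·∫sin(3x)·cos(4x) dx = -24·(-6/7) = 144/7.
  So ∫_0^π u² dx = 9*π/2 + 8*π + 144/7 = 144/7 + 25*π/2.
  (u')² squared terms: (-16)²·∫sin(4x)² dx = 256·π/2 = 128*π;  (-9)²·∫cos(3x)² dx = 81·π/2 = 81*π/2.
  (u')² cross terms: 2·(-16)·(-9)·∫sin(4x)·cos(3x) dx = 288·(8/7) = 2304/7.
  So ∫_0^π (u')² dx = 128*π + 81*π/2 + 2304/7 = 2304/7 + 337*π/2.
||u||_{H^1}^2 = (144/7 + 25*π/2) + (2304/7 + 337*π/2) = 2448/7 + 181*π.


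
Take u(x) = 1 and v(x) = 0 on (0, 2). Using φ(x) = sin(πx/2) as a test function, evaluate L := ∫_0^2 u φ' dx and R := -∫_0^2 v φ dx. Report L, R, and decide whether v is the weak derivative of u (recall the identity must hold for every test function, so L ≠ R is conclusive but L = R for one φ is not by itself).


LHS = 0, RHS = 0. Yes, v = u' weakly.

u(x) = 1, classical derivative u'(x) = 0.
φ(x) = sin(πx/2), so φ'(x) = π*cos(π*x/2)/2.
Note φ(0) = φ(2) = 0, so the boundary term u·φ vanishes.
LHS = ∫_0^2 u(x) φ'(x) dx = ∫_0^2 (π*cos(π*x/2)/2) dx. Term by term:
  ∫_0^2 π*cos(π*x/2)/2 dx = 0.
So LHS = 0.
∫_0^2 v(x) φ(x) dx = ∫_0^2 (0) dx. Term by term:
  ∫_0^2 0 dx = 0.
So RHS = -∫_0^2 v(x) φ(x) dx = 0.
LHS = RHS, so the identity holds for this test φ.
Moreover u is smooth here and v(x) = u'(x) = 0 pointwise, so the identity holds for every test function. Hence v is the weak derivative of u.


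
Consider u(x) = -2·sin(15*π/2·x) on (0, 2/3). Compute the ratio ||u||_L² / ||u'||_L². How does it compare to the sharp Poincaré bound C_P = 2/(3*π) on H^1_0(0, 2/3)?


||u||_L² / ||u'||_L² = 2/(15*π) < C_P = 2/(3*π).

u(x) = -2·sin(15*π/2·x), so u'(x) = -15*π*cos(15*π*x/2).
Writing u(x) = A·sin(kπx/L) with A = -2 and k = 5, use ∫_0^L sin²(kπx/L) dx = L/2 and ∫_0^L cos²(kπx/L) dx = L/2.
u² = 4·sin²(15*π/2·x) and (u')² = 225*π^2·cos²(15*π/2·x), and each of sin², cos² integrates to L/2 = 1/3 over (0, 2/3).
∫_0^2/3 u² dx = 4/3, so ||u||_L² = 2*sqrt(3)/3.
∫_0^2/3 (u')² dx = 75*π^2, so ||u'||_L² = 5*sqrt(3)*π.
Ratio ||u||_L² / ||u'||_L² = 2/(15*π).
Sharp Poincaré constant on H^1_0(0, 2/3) is C_P = L/π = 2/(3*π), achieved by sin(3*π/2·x).
This is the k = 5 harmonic; the ratio L/(kπ) is strictly less than C_P = L/π, consistent with the sharp inequality ||u||_L² ≤ C_P ||u'||_L².


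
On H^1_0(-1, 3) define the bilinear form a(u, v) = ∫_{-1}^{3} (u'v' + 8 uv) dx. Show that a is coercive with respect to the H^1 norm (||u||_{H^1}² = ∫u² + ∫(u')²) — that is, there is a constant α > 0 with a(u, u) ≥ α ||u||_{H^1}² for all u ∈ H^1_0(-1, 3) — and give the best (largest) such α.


α = 1

Coercivity of a(·,·) on H^1_0(-1, 3) means a(u, u) ≥ α ||u||_{H^1}² for every u ∈ H^1_0.
The interval has length L = 4, and Poincaré/coercivity depend only on L. Here a(u, u) = ∫(u')² + (8)·∫u².
Here c = 8 ≥ 1, so a(u,u) = ∫(u')² + c∫u² ≥ ∫(u')² + ∫u² = ||u||_{H^1}², i.e. α = 1 works. No larger α is possible: a(u,u) ≥ α||u||_{H^1}² means (1−α)∫(u')² ≥ (α−c)∫u², and for the modes u_n = sin(nπ(x−x₀)/L) (x₀ the left endpoint) one has ∫u_n²/∫(u_n')² = (L/(nπ))² → 0, so a(u_n,u_n)/||u_n||_{H^1}² → 1. Hence the optimal constant is α = 1.
Therefore α = 1.


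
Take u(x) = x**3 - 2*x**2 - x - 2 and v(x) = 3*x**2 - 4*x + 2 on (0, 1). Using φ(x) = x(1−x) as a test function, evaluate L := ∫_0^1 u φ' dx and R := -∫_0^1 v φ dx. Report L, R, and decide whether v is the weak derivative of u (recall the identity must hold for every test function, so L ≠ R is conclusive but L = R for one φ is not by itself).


LHS = 7/20, RHS = -3/20. No, v is not the weak derivative of u.

u(x) = x**3 - 2*x**2 - x - 2, classical derivative u'(x) = 3*x**2 - 4*x - 1.
φ(x) = x(1−x), so φ'(x) = 1 - 2*x.
Note φ(0) = φ(1) = 0, so the boundary term u·φ vanishes.
LHS = ∫_0^1 u(x) φ'(x) dx = ∫_0^1 (-2*x^4 + 5*x^3 + 3*x - 2) dx. Term by term:
  ∫_0^1 -2*x^4 dx = -2/5;  ∫_0^1 5*x^3 dx = 5/4;  ∫_0^1 3*x dx = 3/2;
  ∫_0^1 -2 dx = -2.
Sum: -2/5 + 5/4 + 3/2 − 2 = 7/20.
So LHS = 7/20.
∫_0^1 v(x) φ(x) dx = ∫_0^1 (-3*x^4 + 7*x^3 - 6*x^2 + 2*x) dx. Term by term:
  ∫_0^1 -3*x^4 dx = -3/5;  ∫_0^1 7*x^3 dx = 7/4;  ∫_0^1 -6*x^2 dx = -2;
  ∫_0^1 2*x dx = 1.
Sum: -3/5 + 7/4 − 2 + 1 = 3/20.
So RHS = -∫_0^1 v(x) φ(x) dx = -3/20.
LHS − RHS = 1/2 ≠ 0, so the identity fails.
(For a valid weak derivative the identity must hold for EVERY test function, in particular this one. The failure shows v is NOT the weak derivative of u.)
Correct weak derivative would be u'(x) = 3*x**2 - 4*x - 1.
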